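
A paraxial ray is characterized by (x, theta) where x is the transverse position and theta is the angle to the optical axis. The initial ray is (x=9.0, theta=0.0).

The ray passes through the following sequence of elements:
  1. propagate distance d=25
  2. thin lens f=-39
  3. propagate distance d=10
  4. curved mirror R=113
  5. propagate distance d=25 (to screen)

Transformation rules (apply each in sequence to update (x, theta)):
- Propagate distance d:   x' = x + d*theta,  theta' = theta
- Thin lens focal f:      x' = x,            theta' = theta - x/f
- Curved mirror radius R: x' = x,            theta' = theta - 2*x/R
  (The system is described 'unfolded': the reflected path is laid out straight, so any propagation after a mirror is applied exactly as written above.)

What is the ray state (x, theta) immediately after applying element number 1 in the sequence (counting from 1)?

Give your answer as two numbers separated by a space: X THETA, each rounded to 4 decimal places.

Answer: 9.0000 0.0000

Derivation:
Initial: x=9.0000 theta=0.0000
After 1 (propagate distance d=25): x=9.0000 theta=0.0000
Rounded to 4 decimal places: x = 9.0000, theta = 0.0000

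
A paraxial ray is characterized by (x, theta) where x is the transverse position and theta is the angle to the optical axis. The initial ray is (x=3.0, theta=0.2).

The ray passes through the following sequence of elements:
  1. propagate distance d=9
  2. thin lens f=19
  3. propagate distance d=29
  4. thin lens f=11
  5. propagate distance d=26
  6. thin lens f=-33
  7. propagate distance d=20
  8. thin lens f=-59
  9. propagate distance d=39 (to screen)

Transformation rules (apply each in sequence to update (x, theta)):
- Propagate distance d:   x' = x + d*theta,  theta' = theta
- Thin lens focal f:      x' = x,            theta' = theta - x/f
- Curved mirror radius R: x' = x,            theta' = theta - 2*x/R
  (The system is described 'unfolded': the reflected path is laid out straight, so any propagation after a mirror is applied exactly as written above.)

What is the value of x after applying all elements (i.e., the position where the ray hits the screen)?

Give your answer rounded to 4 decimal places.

Answer: -47.7468

Derivation:
Initial: x=3.0000 theta=0.2000
After 1 (propagate distance d=9): x=4.8000 theta=0.2000
After 2 (thin lens f=19): x=4.8000 theta=-1/19 (≈-0.0526)
After 3 (propagate distance d=29): x=311/95 (≈3.2737) theta=-1/19 (≈-0.0526)
After 4 (thin lens f=11): x=311/95 (≈3.2737) theta=-366/1045 (≈-0.3502)
After 5 (propagate distance d=26): x=-1219/209 (≈-5.8325) theta=-366/1045 (≈-0.3502)
After 6 (thin lens f=-33): x=-1219/209 (≈-5.8325) theta=-18173/34485 (≈-0.5270)
After 7 (propagate distance d=20): x=-112919/6897 (≈-16.3722) theta=-18173/34485 (≈-0.5270)
After 8 (thin lens f=-59): x=-112919/6897 (≈-16.3722) theta=-1636802/2034615 (≈-0.8045)
After 9 (propagate distance d=39 (to screen)): x=-97146383/2034615 (≈-47.7468) theta=-1636802/2034615 (≈-0.8045)
Rounded to 4 decimal places: x = -47.7468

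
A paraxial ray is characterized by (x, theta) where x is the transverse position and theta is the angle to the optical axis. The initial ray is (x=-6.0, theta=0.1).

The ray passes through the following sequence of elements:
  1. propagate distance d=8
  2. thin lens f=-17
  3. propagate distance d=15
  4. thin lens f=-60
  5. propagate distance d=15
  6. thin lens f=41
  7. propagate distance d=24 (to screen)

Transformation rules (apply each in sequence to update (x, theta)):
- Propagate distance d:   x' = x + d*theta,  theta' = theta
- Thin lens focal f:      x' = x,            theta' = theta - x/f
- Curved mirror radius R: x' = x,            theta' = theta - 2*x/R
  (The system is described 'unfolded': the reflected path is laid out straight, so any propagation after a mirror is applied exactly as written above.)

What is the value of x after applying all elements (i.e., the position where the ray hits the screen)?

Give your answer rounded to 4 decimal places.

Answer: -13.8327

Derivation:
Initial: x=-6.0000 theta=0.1000
After 1 (propagate distance d=8): x=-5.2000 theta=0.1000
After 2 (thin lens f=-17): x=-5.2000 theta=-7/34 (≈-0.2059)
After 3 (propagate distance d=15): x=-1409/170 (≈-8.2882) theta=-7/34 (≈-0.2059)
After 4 (thin lens f=-60): x=-1409/170 (≈-8.2882) theta=-3509/10200 (≈-0.3440)
After 5 (propagate distance d=15): x=-1829/136 (≈-13.4485) theta=-3509/10200 (≈-0.3440)
After 6 (thin lens f=41): x=-1829/136 (≈-13.4485) theta=-3347/209100 (≈-0.0160)
After 7 (propagate distance d=24 (to screen)): x=-1928277/139400 (≈-13.8327) theta=-3347/209100 (≈-0.0160)
Rounded to 4 decimal places: x = -13.8327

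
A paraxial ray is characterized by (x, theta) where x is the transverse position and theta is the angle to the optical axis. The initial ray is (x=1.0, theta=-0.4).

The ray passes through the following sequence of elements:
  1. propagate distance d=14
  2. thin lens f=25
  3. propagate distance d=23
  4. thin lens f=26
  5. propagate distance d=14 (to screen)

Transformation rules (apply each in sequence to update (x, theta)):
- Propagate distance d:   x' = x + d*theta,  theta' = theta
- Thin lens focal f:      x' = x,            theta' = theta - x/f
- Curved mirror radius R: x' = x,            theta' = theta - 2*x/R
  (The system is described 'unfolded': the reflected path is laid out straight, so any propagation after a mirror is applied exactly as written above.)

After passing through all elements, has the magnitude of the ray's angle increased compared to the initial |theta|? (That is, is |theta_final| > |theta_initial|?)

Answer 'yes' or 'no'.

Initial: x=1.0000 theta=-0.4000
After 1 (propagate distance d=14): x=-4.6000 theta=-0.4000
After 2 (thin lens f=25): x=-4.6000 theta=-0.2160
After 3 (propagate distance d=23): x=-9.5680 theta=-0.2160
After 4 (thin lens f=26): x=-9.5680 theta=0.1520
After 5 (propagate distance d=14 (to screen)): x=-7.4400 theta=0.1520
|theta_initial|=0.4000 |theta_final|=0.1520 -> not increased

Answer: no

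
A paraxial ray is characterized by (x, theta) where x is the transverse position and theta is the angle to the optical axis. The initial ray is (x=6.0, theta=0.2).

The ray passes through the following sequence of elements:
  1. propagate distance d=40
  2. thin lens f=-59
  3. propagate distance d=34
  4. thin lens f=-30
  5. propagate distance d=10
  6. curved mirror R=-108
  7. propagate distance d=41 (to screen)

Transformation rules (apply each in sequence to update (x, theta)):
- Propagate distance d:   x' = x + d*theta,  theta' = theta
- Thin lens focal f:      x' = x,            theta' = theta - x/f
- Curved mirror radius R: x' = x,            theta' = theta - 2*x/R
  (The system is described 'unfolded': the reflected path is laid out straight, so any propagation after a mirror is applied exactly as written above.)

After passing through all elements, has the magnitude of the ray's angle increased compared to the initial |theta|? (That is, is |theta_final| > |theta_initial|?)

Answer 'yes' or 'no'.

Answer: yes

Derivation:
Initial: x=6.0000 theta=0.2000
After 1 (propagate distance d=40): x=14.0000 theta=0.2000
After 2 (thin lens f=-59): x=14.0000 theta=129/295 (≈0.4373)
After 3 (propagate distance d=34): x=8516/295 (≈28.8678) theta=129/295 (≈0.4373)
After 4 (thin lens f=-30): x=8516/295 (≈28.8678) theta=6193/4425 (≈1.3995)
After 5 (propagate distance d=10): x=37934/885 (≈42.8633) theta=6193/4425 (≈1.3995)
After 6 (curved mirror R=-108): x=37934/885 (≈42.8633) theta=262046/119475 (≈2.1933)
After 7 (propagate distance d=41 (to screen)): x=15864976/119475 (≈132.7891) theta=262046/119475 (≈2.1933)
|theta_initial|=0.2000 |theta_final|=262046/119475 (≈2.1933) -> increased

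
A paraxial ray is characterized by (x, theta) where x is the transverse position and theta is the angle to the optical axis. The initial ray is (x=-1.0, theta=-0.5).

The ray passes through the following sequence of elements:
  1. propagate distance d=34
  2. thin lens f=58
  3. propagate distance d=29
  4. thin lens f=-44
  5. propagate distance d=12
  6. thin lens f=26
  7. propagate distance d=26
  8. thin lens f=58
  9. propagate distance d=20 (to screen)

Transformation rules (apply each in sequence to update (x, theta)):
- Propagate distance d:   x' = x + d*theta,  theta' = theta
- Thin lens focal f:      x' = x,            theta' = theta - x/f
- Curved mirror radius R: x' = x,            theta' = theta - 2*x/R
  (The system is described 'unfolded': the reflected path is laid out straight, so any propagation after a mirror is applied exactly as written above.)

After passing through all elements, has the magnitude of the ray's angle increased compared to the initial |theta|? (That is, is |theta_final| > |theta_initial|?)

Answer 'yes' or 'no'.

Answer: yes

Derivation:
Initial: x=-1.0000 theta=-0.5000
After 1 (propagate distance d=34): x=-18.0000 theta=-0.5000
After 2 (thin lens f=58): x=-18.0000 theta=-11/58 (≈-0.1897)
After 3 (propagate distance d=29): x=-23.5000 theta=-11/58 (≈-0.1897)
After 4 (thin lens f=-44): x=-23.5000 theta=-1847/2552 (≈-0.7237)
After 5 (propagate distance d=12): x=-10267/319 (≈-32.1850) theta=-1847/2552 (≈-0.7237)
After 6 (thin lens f=26): x=-10267/319 (≈-32.1850) theta=17057/33176 (≈0.5141)
After 7 (propagate distance d=26): x=-24011/1276 (≈-18.8174) theta=17057/33176 (≈0.5141)
After 8 (thin lens f=58): x=-24011/1276 (≈-18.8174) theta=201699/240526 (≈0.8386)
After 9 (propagate distance d=20 (to screen)): x=-984187/481052 (≈-2.0459) theta=201699/240526 (≈0.8386)
|theta_initial|=0.5000 |theta_final|=201699/240526 (≈0.8386) -> increased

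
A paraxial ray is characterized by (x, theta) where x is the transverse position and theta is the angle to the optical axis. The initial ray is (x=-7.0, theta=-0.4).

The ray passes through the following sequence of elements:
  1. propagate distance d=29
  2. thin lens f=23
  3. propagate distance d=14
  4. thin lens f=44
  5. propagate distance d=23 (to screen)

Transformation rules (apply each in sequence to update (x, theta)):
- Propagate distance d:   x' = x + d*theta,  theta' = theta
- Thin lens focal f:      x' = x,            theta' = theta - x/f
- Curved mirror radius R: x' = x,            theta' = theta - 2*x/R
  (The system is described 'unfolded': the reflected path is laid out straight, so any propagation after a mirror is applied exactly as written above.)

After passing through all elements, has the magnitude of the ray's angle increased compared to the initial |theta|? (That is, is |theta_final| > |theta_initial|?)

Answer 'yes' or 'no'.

Answer: yes

Derivation:
Initial: x=-7.0000 theta=-0.4000
After 1 (propagate distance d=29): x=-18.6000 theta=-0.4000
After 2 (thin lens f=23): x=-18.6000 theta=47/115 (≈0.4087)
After 3 (propagate distance d=14): x=-1481/115 (≈-12.8783) theta=47/115 (≈0.4087)
After 4 (thin lens f=44): x=-1481/115 (≈-12.8783) theta=3549/5060 (≈0.7014)
After 5 (propagate distance d=23 (to screen)): x=16463/5060 (≈3.2536) theta=3549/5060 (≈0.7014)
|theta_initial|=0.4000 |theta_final|=3549/5060 (≈0.7014) -> increased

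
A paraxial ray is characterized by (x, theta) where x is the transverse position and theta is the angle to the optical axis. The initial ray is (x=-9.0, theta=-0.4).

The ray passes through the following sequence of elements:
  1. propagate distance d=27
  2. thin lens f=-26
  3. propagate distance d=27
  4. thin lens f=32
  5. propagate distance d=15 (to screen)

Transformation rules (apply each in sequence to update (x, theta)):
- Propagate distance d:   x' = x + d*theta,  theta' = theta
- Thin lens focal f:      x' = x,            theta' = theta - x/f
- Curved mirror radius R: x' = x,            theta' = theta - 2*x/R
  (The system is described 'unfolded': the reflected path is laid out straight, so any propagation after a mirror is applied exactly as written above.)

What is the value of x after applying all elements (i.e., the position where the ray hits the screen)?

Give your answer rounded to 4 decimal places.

Answer: -44.6026

Derivation:
Initial: x=-9.0000 theta=-0.4000
After 1 (propagate distance d=27): x=-19.8000 theta=-0.4000
After 2 (thin lens f=-26): x=-19.8000 theta=-151/130 (≈-1.1615)
After 3 (propagate distance d=27): x=-6651/130 (≈-51.1615) theta=-151/130 (≈-1.1615)
After 4 (thin lens f=32): x=-6651/130 (≈-51.1615) theta=1819/4160 (≈0.4373)
After 5 (propagate distance d=15 (to screen)): x=-185547/4160 (≈-44.6026) theta=1819/4160 (≈0.4373)
Rounded to 4 decimal places: x = -44.6026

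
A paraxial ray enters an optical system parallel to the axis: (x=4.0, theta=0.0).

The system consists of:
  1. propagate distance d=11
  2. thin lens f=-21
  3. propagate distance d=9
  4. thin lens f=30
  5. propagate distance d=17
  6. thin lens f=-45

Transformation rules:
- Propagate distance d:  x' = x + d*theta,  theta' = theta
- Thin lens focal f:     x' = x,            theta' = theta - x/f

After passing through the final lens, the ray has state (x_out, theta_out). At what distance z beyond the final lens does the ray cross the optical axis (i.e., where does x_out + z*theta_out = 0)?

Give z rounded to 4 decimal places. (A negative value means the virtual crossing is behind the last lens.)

Initial: x=4.0000 theta=0.0000
After 1 (propagate distance d=11): x=4.0000 theta=0.0000
After 2 (thin lens f=-21): x=4.0000 theta=4/21 (≈0.1905)
After 3 (propagate distance d=9): x=40/7 (≈5.7143) theta=4/21 (≈0.1905)
After 4 (thin lens f=30): x=40/7 (≈5.7143) theta=0.0000
After 5 (propagate distance d=17): x=40/7 (≈5.7143) theta=0.0000
After 6 (thin lens f=-45): x=40/7 (≈5.7143) theta=8/63 (≈0.1270)
z_focus = -x_out/theta_out = -(40/7)/(8/63) = -45.0000
Rounded to 4 decimal places: z = -45.0000

Answer: -45.0000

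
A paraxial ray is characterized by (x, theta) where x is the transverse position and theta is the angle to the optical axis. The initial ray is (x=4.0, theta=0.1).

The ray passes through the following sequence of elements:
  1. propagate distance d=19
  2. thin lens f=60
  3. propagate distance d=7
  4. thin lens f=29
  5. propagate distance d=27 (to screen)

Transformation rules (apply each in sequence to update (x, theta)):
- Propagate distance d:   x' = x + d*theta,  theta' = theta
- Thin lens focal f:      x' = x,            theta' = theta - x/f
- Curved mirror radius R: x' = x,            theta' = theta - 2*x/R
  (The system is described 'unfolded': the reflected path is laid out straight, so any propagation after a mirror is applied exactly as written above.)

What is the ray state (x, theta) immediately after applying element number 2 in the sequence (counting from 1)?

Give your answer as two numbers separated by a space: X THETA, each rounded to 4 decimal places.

Initial: x=4.0000 theta=0.1000
After 1 (propagate distance d=19): x=5.9000 theta=0.1000
After 2 (thin lens f=60): x=5.9000 theta=1/600 (≈0.0017)
Rounded to 4 decimal places: x = 5.9000, theta = 0.0017

Answer: 5.9000 0.0017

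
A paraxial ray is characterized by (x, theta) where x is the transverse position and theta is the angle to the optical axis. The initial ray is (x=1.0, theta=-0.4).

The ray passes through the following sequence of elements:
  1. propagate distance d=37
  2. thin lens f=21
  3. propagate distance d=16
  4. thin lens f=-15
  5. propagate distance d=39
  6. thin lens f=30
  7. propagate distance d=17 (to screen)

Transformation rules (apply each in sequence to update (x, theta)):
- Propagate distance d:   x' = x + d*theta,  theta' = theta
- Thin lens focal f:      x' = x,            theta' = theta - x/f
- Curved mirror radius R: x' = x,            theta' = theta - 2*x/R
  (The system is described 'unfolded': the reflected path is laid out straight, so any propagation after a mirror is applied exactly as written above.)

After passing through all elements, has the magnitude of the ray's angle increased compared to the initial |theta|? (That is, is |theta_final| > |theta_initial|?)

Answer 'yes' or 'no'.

Answer: yes

Derivation:
Initial: x=1.0000 theta=-0.4000
After 1 (propagate distance d=37): x=-13.8000 theta=-0.4000
After 2 (thin lens f=21): x=-13.8000 theta=9/35 (≈0.2571)
After 3 (propagate distance d=16): x=-339/35 (≈-9.6857) theta=9/35 (≈0.2571)
After 4 (thin lens f=-15): x=-339/35 (≈-9.6857) theta=-68/175 (≈-0.3886)
After 5 (propagate distance d=39): x=-24.8400 theta=-68/175 (≈-0.3886)
After 6 (thin lens f=30): x=-24.8400 theta=769/1750 (≈0.4394)
After 7 (propagate distance d=17 (to screen)): x=-30397/1750 (≈-17.3697) theta=769/1750 (≈0.4394)
|theta_initial|=0.4000 |theta_final|=769/1750 (≈0.4394) -> increased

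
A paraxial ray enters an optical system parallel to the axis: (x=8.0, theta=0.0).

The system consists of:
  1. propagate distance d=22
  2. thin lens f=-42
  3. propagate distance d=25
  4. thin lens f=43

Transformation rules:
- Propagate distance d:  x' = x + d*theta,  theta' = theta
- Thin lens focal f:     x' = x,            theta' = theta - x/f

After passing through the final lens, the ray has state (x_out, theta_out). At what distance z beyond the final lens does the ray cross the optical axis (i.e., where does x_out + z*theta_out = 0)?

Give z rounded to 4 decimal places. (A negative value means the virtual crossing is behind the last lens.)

Answer: 120.0417

Derivation:
Initial: x=8.0000 theta=0.0000
After 1 (propagate distance d=22): x=8.0000 theta=0.0000
After 2 (thin lens f=-42): x=8.0000 theta=4/21 (≈0.1905)
After 3 (propagate distance d=25): x=268/21 (≈12.7619) theta=4/21 (≈0.1905)
After 4 (thin lens f=43): x=268/21 (≈12.7619) theta=-32/301 (≈-0.1063)
z_focus = -x_out/theta_out = -(268/21)/(-32/301) = 2881/24 ≈ 120.0417
Rounded to 4 decimal places: z = 120.0417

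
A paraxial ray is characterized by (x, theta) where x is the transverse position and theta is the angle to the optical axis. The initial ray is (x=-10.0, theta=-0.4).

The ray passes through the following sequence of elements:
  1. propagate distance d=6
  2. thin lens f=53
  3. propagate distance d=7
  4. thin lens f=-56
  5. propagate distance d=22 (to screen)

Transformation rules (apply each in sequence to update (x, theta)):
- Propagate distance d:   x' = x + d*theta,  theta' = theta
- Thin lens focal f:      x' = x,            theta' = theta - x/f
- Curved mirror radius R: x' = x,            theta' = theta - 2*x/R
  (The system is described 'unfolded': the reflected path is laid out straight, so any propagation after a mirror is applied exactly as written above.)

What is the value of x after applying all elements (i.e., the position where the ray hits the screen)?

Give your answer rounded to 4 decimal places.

Answer: -22.5431

Derivation:
Initial: x=-10.0000 theta=-0.4000
After 1 (propagate distance d=6): x=-12.4000 theta=-0.4000
After 2 (thin lens f=53): x=-12.4000 theta=-44/265 (≈-0.1660)
After 3 (propagate distance d=7): x=-3594/265 (≈-13.5623) theta=-44/265 (≈-0.1660)
After 4 (thin lens f=-56): x=-3594/265 (≈-13.5623) theta=-3029/7420 (≈-0.4082)
After 5 (propagate distance d=22 (to screen)): x=-16727/742 (≈-22.5431) theta=-3029/7420 (≈-0.4082)
Rounded to 4 decimal places: x = -22.5431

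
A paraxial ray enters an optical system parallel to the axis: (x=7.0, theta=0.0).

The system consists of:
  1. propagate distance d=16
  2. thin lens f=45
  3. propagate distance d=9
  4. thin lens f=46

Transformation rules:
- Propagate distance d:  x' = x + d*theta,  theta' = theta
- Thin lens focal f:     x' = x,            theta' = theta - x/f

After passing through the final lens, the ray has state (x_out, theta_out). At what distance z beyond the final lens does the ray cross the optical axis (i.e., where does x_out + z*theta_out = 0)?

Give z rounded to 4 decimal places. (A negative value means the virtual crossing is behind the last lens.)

Initial: x=7.0000 theta=0.0000
After 1 (propagate distance d=16): x=7.0000 theta=0.0000
After 2 (thin lens f=45): x=7.0000 theta=-7/45 (≈-0.1556)
After 3 (propagate distance d=9): x=5.6000 theta=-7/45 (≈-0.1556)
After 4 (thin lens f=46): x=5.6000 theta=-287/1035 (≈-0.2773)
z_focus = -x_out/theta_out = -(5.6000)/(-287/1035) = 828/41 ≈ 20.1951
Rounded to 4 decimal places: z = 20.1951

Answer: 20.1951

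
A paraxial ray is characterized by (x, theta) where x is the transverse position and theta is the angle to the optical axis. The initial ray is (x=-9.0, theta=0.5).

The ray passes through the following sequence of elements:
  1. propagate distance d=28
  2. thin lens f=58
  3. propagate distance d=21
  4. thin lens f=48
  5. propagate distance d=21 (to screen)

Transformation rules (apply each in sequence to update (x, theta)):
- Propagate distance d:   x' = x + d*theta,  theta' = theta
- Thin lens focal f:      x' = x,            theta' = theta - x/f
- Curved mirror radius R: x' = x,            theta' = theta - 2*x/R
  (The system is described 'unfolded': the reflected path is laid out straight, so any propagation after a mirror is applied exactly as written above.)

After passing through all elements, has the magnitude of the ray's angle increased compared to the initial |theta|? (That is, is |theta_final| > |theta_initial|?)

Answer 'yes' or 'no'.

Initial: x=-9.0000 theta=0.5000
After 1 (propagate distance d=28): x=5.0000 theta=0.5000
After 2 (thin lens f=58): x=5.0000 theta=12/29 (≈0.4138)
After 3 (propagate distance d=21): x=397/29 (≈13.6897) theta=12/29 (≈0.4138)
After 4 (thin lens f=48): x=397/29 (≈13.6897) theta=179/1392 (≈0.1286)
After 5 (propagate distance d=21 (to screen)): x=7605/464 (≈16.3901) theta=179/1392 (≈0.1286)
|theta_initial|=0.5000 |theta_final|=179/1392 (≈0.1286) -> not increased

Answer: no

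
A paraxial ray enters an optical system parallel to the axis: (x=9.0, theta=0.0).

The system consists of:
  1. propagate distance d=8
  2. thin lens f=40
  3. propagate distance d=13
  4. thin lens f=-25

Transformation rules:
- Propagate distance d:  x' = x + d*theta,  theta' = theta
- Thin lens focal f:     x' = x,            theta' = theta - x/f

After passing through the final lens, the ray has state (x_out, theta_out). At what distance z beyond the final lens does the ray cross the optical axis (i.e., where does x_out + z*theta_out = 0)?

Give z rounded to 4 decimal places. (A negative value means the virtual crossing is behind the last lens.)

Initial: x=9.0000 theta=0.0000
After 1 (propagate distance d=8): x=9.0000 theta=0.0000
After 2 (thin lens f=40): x=9.0000 theta=-0.2250
After 3 (propagate distance d=13): x=6.0750 theta=-0.2250
After 4 (thin lens f=-25): x=6.0750 theta=0.0180
z_focus = -x_out/theta_out = -(6.0750)/(0.0180) = -337.5000
Rounded to 4 decimal places: z = -337.5000

Answer: -337.5000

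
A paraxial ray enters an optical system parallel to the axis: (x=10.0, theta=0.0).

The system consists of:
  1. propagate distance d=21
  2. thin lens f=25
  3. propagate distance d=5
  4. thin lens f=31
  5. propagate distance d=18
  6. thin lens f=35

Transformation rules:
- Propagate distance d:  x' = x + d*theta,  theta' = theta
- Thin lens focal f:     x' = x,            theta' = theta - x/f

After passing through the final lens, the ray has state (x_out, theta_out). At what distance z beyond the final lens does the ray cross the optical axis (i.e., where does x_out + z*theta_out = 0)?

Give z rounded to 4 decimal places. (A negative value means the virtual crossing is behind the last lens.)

Initial: x=10.0000 theta=0.0000
After 1 (propagate distance d=21): x=10.0000 theta=0.0000
After 2 (thin lens f=25): x=10.0000 theta=-0.4000
After 3 (propagate distance d=5): x=8.0000 theta=-0.4000
After 4 (thin lens f=31): x=8.0000 theta=-102/155 (≈-0.6581)
After 5 (propagate distance d=18): x=-596/155 (≈-3.8452) theta=-102/155 (≈-0.6581)
After 6 (thin lens f=35): x=-596/155 (≈-3.8452) theta=-2974/5425 (≈-0.5482)
z_focus = -x_out/theta_out = -(-596/155)/(-2974/5425) = -10430/1487 ≈ -7.0141
Rounded to 4 decimal places: z = -7.0141

Answer: -7.0141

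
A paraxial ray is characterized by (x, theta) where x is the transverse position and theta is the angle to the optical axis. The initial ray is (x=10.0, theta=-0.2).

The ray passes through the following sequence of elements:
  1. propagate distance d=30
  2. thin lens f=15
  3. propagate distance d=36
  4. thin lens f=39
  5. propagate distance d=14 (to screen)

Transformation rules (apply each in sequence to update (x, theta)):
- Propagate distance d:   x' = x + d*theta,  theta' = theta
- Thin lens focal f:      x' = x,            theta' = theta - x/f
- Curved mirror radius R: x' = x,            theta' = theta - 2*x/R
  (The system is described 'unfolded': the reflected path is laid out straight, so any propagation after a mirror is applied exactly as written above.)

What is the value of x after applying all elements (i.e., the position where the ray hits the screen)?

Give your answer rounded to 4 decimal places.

Initial: x=10.0000 theta=-0.2000
After 1 (propagate distance d=30): x=4.0000 theta=-0.2000
After 2 (thin lens f=15): x=4.0000 theta=-7/15 (≈-0.4667)
After 3 (propagate distance d=36): x=-12.8000 theta=-7/15 (≈-0.4667)
After 4 (thin lens f=39): x=-12.8000 theta=-9/65 (≈-0.1385)
After 5 (propagate distance d=14 (to screen)): x=-958/65 (≈-14.7385) theta=-9/65 (≈-0.1385)
Rounded to 4 decimal places: x = -14.7385

Answer: -14.7385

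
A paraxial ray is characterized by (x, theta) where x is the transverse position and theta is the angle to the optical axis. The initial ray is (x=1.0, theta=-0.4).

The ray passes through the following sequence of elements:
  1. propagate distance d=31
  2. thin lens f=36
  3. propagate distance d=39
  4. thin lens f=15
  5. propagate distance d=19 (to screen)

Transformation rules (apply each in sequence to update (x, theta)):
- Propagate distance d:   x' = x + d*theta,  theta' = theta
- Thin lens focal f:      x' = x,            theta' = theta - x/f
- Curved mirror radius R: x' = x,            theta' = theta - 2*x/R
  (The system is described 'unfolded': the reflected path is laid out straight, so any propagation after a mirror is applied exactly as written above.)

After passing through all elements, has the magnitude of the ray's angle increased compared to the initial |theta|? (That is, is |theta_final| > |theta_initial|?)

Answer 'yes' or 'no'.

Answer: yes

Derivation:
Initial: x=1.0000 theta=-0.4000
After 1 (propagate distance d=31): x=-11.4000 theta=-0.4000
After 2 (thin lens f=36): x=-11.4000 theta=-1/12 (≈-0.0833)
After 3 (propagate distance d=39): x=-14.6500 theta=-1/12 (≈-0.0833)
After 4 (thin lens f=15): x=-14.6500 theta=67/75 (≈0.8933)
After 5 (propagate distance d=19 (to screen)): x=697/300 (≈2.3233) theta=67/75 (≈0.8933)
|theta_initial|=0.4000 |theta_final|=67/75 (≈0.8933) -> increased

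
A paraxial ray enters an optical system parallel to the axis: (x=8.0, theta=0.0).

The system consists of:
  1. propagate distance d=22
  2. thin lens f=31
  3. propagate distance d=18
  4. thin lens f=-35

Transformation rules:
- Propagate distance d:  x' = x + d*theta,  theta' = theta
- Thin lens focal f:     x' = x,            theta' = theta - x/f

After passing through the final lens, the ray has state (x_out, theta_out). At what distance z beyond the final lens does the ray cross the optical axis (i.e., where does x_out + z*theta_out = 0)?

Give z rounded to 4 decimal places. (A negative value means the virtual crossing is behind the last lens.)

Answer: 20.6818

Derivation:
Initial: x=8.0000 theta=0.0000
After 1 (propagate distance d=22): x=8.0000 theta=0.0000
After 2 (thin lens f=31): x=8.0000 theta=-8/31 (≈-0.2581)
After 3 (propagate distance d=18): x=104/31 (≈3.3548) theta=-8/31 (≈-0.2581)
After 4 (thin lens f=-35): x=104/31 (≈3.3548) theta=-176/1085 (≈-0.1622)
z_focus = -x_out/theta_out = -(104/31)/(-176/1085) = 455/22 ≈ 20.6818
Rounded to 4 decimal places: z = 20.6818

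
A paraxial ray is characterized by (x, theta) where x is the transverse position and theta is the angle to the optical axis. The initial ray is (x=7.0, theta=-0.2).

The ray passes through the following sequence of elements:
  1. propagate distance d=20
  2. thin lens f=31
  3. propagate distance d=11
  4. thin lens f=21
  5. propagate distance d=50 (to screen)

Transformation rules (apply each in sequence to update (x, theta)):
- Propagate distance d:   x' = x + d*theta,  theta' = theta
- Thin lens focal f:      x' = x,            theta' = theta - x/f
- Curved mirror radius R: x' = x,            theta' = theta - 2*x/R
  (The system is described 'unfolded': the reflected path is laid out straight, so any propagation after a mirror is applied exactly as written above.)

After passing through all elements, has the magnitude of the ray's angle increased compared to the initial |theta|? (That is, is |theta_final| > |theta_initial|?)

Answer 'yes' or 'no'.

Answer: yes

Derivation:
Initial: x=7.0000 theta=-0.2000
After 1 (propagate distance d=20): x=3.0000 theta=-0.2000
After 2 (thin lens f=31): x=3.0000 theta=-46/155 (≈-0.2968)
After 3 (propagate distance d=11): x=-41/155 (≈-0.2645) theta=-46/155 (≈-0.2968)
After 4 (thin lens f=21): x=-41/155 (≈-0.2645) theta=-185/651 (≈-0.2842)
After 5 (propagate distance d=50 (to screen)): x=-47111/3255 (≈-14.4734) theta=-185/651 (≈-0.2842)
|theta_initial|=0.2000 |theta_final|=185/651 (≈0.2842) -> increased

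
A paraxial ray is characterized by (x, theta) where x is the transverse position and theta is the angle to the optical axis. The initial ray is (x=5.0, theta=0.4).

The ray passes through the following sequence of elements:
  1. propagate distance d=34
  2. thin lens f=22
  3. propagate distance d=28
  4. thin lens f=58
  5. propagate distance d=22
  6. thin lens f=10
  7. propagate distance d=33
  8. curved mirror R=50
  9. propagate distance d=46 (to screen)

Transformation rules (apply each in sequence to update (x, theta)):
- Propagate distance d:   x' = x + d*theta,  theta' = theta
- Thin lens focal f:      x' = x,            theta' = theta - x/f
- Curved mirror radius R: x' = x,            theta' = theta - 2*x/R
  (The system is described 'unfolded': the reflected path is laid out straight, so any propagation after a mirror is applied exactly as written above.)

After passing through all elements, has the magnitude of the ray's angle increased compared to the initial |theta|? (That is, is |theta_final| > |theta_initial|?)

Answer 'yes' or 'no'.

Initial: x=5.0000 theta=0.4000
After 1 (propagate distance d=34): x=18.6000 theta=0.4000
After 2 (thin lens f=22): x=18.6000 theta=-49/110 (≈-0.4455)
After 3 (propagate distance d=28): x=337/55 (≈6.1273) theta=-49/110 (≈-0.4455)
After 4 (thin lens f=58): x=337/55 (≈6.1273) theta=-879/1595 (≈-0.5511)
After 5 (propagate distance d=22): x=-1913/319 (≈-5.9969) theta=-879/1595 (≈-0.5511)
After 6 (thin lens f=10): x=-1913/319 (≈-5.9969) theta=31/638 (≈0.0486)
After 7 (propagate distance d=33): x=-2803/638 (≈-4.3934) theta=31/638 (≈0.0486)
After 8 (curved mirror R=50): x=-2803/638 (≈-4.3934) theta=1789/7975 (≈0.2243)
After 9 (propagate distance d=46 (to screen)): x=94513/15950 (≈5.9256) theta=1789/7975 (≈0.2243)
|theta_initial|=0.4000 |theta_final|=1789/7975 (≈0.2243) -> not increased

Answer: no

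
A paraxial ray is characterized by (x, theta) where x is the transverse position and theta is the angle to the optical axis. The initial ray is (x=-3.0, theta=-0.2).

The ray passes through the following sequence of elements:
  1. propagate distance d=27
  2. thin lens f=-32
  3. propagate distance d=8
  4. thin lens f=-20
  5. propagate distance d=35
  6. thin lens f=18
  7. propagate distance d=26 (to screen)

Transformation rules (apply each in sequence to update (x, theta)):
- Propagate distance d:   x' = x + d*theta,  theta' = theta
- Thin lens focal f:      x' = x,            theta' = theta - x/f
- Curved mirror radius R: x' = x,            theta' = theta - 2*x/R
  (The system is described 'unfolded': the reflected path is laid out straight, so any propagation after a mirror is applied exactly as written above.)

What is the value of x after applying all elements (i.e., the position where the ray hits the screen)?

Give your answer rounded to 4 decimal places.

Answer: -5.7717

Derivation:
Initial: x=-3.0000 theta=-0.2000
After 1 (propagate distance d=27): x=-8.4000 theta=-0.2000
After 2 (thin lens f=-32): x=-8.4000 theta=-0.4625
After 3 (propagate distance d=8): x=-12.1000 theta=-0.4625
After 4 (thin lens f=-20): x=-12.1000 theta=-1.0675
After 5 (propagate distance d=35): x=-49.4625 theta=-1.0675
After 6 (thin lens f=18): x=-49.4625 theta=4033/2400 (≈1.6804)
After 7 (propagate distance d=26 (to screen)): x=-3463/600 (≈-5.7717) theta=4033/2400 (≈1.6804)
Rounded to 4 decimal places: x = -5.7717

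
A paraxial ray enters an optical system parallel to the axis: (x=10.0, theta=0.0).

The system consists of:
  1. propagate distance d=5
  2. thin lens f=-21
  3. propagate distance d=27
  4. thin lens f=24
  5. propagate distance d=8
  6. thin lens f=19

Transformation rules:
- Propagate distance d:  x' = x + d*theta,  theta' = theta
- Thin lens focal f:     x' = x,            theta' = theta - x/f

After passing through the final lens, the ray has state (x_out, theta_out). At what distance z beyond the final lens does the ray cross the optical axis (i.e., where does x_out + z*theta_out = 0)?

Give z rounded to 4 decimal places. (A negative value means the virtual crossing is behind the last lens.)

Answer: 12.8814

Derivation:
Initial: x=10.0000 theta=0.0000
After 1 (propagate distance d=5): x=10.0000 theta=0.0000
After 2 (thin lens f=-21): x=10.0000 theta=10/21 (≈0.4762)
After 3 (propagate distance d=27): x=160/7 (≈22.8571) theta=10/21 (≈0.4762)
After 4 (thin lens f=24): x=160/7 (≈22.8571) theta=-10/21 (≈-0.4762)
After 5 (propagate distance d=8): x=400/21 (≈19.0476) theta=-10/21 (≈-0.4762)
After 6 (thin lens f=19): x=400/21 (≈19.0476) theta=-590/399 (≈-1.4787)
z_focus = -x_out/theta_out = -(400/21)/(-590/399) = 760/59 ≈ 12.8814
Rounded to 4 decimal places: z = 12.8814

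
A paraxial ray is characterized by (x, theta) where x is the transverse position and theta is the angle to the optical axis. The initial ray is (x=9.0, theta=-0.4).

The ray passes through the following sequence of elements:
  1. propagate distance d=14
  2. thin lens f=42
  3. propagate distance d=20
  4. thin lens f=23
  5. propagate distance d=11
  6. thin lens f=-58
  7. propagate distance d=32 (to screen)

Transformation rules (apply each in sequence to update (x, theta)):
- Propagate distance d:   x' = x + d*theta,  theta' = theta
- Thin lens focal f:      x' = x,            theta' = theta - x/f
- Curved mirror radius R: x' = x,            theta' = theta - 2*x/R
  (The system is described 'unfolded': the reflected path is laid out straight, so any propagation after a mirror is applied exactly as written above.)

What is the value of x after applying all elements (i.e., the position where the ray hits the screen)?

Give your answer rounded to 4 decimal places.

Answer: -19.9822

Derivation:
Initial: x=9.0000 theta=-0.4000
After 1 (propagate distance d=14): x=3.4000 theta=-0.4000
After 2 (thin lens f=42): x=3.4000 theta=-101/210 (≈-0.4810)
After 3 (propagate distance d=20): x=-653/105 (≈-6.2190) theta=-101/210 (≈-0.4810)
After 4 (thin lens f=23): x=-653/105 (≈-6.2190) theta=-339/1610 (≈-0.2106)
After 5 (propagate distance d=11): x=-8245/966 (≈-8.5352) theta=-339/1610 (≈-0.2106)
After 6 (thin lens f=-58): x=-8245/966 (≈-8.5352) theta=-4357/12180 (≈-0.3577)
After 7 (propagate distance d=32 (to screen)): x=-133281/6670 (≈-19.9822) theta=-4357/12180 (≈-0.3577)
Rounded to 4 decimal places: x = -19.9822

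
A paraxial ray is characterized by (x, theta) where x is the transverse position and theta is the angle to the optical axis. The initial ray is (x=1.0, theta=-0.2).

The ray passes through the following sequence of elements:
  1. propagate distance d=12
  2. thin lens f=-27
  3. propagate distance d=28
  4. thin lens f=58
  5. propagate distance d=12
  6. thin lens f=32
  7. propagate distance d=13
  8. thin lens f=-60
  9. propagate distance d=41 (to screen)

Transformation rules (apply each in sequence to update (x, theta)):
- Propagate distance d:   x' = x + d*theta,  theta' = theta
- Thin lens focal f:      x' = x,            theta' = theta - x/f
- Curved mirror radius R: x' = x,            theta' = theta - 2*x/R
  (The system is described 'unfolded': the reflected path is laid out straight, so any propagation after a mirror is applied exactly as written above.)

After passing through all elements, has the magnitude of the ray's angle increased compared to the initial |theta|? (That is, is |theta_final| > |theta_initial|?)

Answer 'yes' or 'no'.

Initial: x=1.0000 theta=-0.2000
After 1 (propagate distance d=12): x=-1.4000 theta=-0.2000
After 2 (thin lens f=-27): x=-1.4000 theta=-34/135 (≈-0.2519)
After 3 (propagate distance d=28): x=-1141/135 (≈-8.4519) theta=-34/135 (≈-0.2519)
After 4 (thin lens f=58): x=-1141/135 (≈-8.4519) theta=-277/2610 (≈-0.1061)
After 5 (propagate distance d=12): x=-7615/783 (≈-9.7254) theta=-277/2610 (≈-0.1061)
After 6 (thin lens f=32): x=-7615/783 (≈-9.7254) theta=24779/125280 (≈0.1978)
After 7 (propagate distance d=13): x=-896273/125280 (≈-7.1542) theta=24779/125280 (≈0.1978)
After 8 (thin lens f=-60): x=-896273/125280 (≈-7.1542) theta=590467/7516800 (≈0.0786)
After 9 (propagate distance d=41 (to screen)): x=-29567233/7516800 (≈-3.9335) theta=590467/7516800 (≈0.0786)
|theta_initial|=0.2000 |theta_final|=590467/7516800 (≈0.0786) -> not increased

Answer: no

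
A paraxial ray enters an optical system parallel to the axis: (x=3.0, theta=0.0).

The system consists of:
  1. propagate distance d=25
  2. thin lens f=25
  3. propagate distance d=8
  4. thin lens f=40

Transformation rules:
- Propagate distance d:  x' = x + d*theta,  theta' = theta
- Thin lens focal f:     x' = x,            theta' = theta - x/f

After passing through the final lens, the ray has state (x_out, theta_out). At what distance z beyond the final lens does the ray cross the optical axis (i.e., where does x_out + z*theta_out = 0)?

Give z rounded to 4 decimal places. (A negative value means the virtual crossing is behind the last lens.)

Initial: x=3.0000 theta=0.0000
After 1 (propagate distance d=25): x=3.0000 theta=0.0000
After 2 (thin lens f=25): x=3.0000 theta=-0.1200
After 3 (propagate distance d=8): x=2.0400 theta=-0.1200
After 4 (thin lens f=40): x=2.0400 theta=-0.1710
z_focus = -x_out/theta_out = -(2.0400)/(-0.1710) = 680/57 ≈ 11.9298
Rounded to 4 decimal places: z = 11.9298

Answer: 11.9298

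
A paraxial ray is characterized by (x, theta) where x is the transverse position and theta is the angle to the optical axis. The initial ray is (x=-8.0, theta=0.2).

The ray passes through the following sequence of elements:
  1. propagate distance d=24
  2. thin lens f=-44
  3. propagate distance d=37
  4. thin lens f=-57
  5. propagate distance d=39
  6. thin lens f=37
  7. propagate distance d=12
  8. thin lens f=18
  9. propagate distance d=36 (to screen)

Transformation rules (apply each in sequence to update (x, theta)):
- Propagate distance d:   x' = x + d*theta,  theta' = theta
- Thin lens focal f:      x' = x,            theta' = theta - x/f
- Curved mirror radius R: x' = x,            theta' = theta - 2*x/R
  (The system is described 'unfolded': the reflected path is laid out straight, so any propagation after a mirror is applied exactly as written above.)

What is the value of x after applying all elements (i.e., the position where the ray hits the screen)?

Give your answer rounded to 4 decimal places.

Answer: -8.6836

Derivation:
Initial: x=-8.0000 theta=0.2000
After 1 (propagate distance d=24): x=-3.2000 theta=0.2000
After 2 (thin lens f=-44): x=-3.2000 theta=7/55 (≈0.1273)
After 3 (propagate distance d=37): x=83/55 (≈1.5091) theta=7/55 (≈0.1273)
After 4 (thin lens f=-57): x=83/55 (≈1.5091) theta=482/3135 (≈0.1537)
After 5 (propagate distance d=39): x=713/95 (≈7.5053) theta=482/3135 (≈0.1537)
After 6 (thin lens f=37): x=713/95 (≈7.5053) theta=-1139/23199 (≈-0.0491)
After 7 (propagate distance d=12): x=267411/38665 (≈6.9161) theta=-1139/23199 (≈-0.0491)
After 8 (thin lens f=18): x=267411/38665 (≈6.9161) theta=-33509/77330 (≈-0.4333)
After 9 (propagate distance d=36 (to screen)): x=-335751/38665 (≈-8.6836) theta=-33509/77330 (≈-0.4333)
Rounded to 4 decimal places: x = -8.6836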